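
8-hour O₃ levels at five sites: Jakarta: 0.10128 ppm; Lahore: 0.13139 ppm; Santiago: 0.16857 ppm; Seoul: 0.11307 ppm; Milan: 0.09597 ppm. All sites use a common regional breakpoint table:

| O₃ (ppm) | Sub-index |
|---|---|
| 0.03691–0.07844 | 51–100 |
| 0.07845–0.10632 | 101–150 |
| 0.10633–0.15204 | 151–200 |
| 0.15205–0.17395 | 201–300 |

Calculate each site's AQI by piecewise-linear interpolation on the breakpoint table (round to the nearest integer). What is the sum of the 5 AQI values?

Jakarta: row 0.07845–0.10632 (AQI 101–150). (150−101)·(0.10128−0.07845)/(0.10632−0.07845) + 101 = 49·0.02283/0.02787 + 101 ≈ 141.14 → 141.
Lahore 0.13139: bracket 0.10633–0.15204 → index 151–200; slope 49/0.04571, offset 0.02506.
AQI = 151 + 49/0.04571·0.02506 ≈ 177.86 ⇒ 178.
Santiago: 0.16857 ∈ [0.15205, 0.17395] ↔ index [201, 300].
201 + (0.16857−0.15205)·(300−201)/(0.17395−0.15205) = 201 + 0.01652·99/0.02190 ≈ 275.68, so AQI = 276.
Seoul 0.11307: bracket 0.10633–0.15204 → index 151–200; slope 49/0.04571, offset 0.00674.
AQI = 151 + 49/0.04571·0.00674 ≈ 158.23 ⇒ 158.
Milan 0.09597: bracket 0.07845–0.10632 → index 101–150; slope 49/0.02787, offset 0.01752.
AQI = 101 + 49/0.02787·0.01752 ≈ 131.80 ⇒ 132.
AQIs: Jakarta=141, Lahore=178, Santiago=276, Seoul=158, Milan=132. Sum = 141 + 178 + 276 + 158 + 132 = 885.

885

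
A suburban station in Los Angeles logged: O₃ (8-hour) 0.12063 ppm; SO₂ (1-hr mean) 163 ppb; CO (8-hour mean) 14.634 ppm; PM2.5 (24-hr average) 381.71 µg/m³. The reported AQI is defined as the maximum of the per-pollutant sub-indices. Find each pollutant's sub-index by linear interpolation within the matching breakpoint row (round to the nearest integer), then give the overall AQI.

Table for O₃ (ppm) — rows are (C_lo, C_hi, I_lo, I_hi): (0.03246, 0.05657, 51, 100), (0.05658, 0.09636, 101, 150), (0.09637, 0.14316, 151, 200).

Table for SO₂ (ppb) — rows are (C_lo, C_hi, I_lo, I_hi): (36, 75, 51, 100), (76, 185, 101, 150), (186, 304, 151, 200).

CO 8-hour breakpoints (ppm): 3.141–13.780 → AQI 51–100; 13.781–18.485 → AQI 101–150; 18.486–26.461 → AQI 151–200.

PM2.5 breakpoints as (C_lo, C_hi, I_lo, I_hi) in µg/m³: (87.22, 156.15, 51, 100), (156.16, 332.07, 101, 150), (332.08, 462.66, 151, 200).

O₃ 0.12063: bracket 0.09637–0.14316 → index 151–200; slope 49/0.04679, offset 0.02426.
AQI = 151 + 49/0.04679·0.02426 ≈ 176.41 ⇒ 176.
SO₂: 163 ∈ [76, 185] ↔ index [101, 150].
101 + (163−76)·(150−101)/(185−76) = 101 + 87·49/109 ≈ 140.11, so AQI = 140.
CO: 14.634 lies in 13.781–18.485, so I_lo=101, I_hi=150, C_lo=13.781, C_hi=18.485.
(150−101)/(18.485−13.781) × (14.634−13.781) + 101 = 49/4.704 × 0.853 + 101 ≈ 109.89 → 110.
PM2.5: row 332.08–462.66 (AQI 151–200). (200−151)·(381.71−332.08)/(462.66−332.08) + 151 = 49·49.63/130.58 + 151 ≈ 169.62 → 170.
Sub-indices: O₃→176, SO₂→140, CO→110, PM2.5→170. Overall AQI = max = 176; dominant pollutant is O₃.

176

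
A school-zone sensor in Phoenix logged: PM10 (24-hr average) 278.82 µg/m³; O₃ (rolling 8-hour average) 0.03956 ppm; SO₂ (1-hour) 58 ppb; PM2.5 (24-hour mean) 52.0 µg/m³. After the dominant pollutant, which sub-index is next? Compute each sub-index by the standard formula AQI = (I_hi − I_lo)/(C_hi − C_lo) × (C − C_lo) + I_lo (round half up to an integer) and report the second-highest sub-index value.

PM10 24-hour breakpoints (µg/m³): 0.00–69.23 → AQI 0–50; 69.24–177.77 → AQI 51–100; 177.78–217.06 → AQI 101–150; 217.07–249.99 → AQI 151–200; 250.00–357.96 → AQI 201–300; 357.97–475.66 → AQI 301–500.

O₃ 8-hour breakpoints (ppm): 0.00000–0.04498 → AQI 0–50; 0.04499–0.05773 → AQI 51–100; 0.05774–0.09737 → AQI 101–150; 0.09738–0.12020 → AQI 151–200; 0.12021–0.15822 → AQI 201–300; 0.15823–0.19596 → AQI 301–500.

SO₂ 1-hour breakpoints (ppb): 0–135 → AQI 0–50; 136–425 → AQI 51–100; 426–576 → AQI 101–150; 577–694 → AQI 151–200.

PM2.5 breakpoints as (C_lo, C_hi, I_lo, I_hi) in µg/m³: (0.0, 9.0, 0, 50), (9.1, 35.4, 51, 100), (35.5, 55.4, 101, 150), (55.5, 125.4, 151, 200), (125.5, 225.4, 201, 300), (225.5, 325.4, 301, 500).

PM10: row 250.00–357.96 (AQI 201–300). (300−201)·(278.82−250.00)/(357.96−250.00) + 201 = 99·28.82/107.96 + 201 ≈ 227.43 → 227.
O₃ 0.03956: bracket 0.00000–0.04498 → index 0–50; slope 50/0.04498, offset 0.03956.
AQI = 0 + 50/0.04498·0.03956 ≈ 43.98 ⇒ 44.
SO₂: row 0–135 (AQI 0–50). (50−0)·(58−0)/(135−0) + 0 = 50·58/135 + 0 ≈ 21.48 → 21.
PM2.5: 52.0 ∈ [35.5, 55.4] ↔ index [101, 150].
101 + (52.0−35.5)·(150−101)/(55.4−35.5) = 101 + 16.5·49/19.9 ≈ 141.63, so AQI = 142.
Sub-indices: PM10→227, O₃→44, SO₂→21, PM2.5→142. Ranked high→low: 227, 142, 44, 21. Second-highest sub-index = 142.

142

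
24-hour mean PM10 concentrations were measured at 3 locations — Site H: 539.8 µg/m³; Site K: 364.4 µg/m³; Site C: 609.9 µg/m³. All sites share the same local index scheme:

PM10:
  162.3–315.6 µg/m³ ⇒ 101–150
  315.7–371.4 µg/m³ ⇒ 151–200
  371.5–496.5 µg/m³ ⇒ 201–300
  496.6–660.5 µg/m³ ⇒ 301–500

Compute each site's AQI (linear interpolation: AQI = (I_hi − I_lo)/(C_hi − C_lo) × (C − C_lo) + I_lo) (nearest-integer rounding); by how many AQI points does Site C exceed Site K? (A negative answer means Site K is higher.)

Site H 539.8: bracket 496.6–660.5 → index 301–500; slope 199/163.9, offset 43.2.
AQI = 301 + 199/163.9·43.2 ≈ 353.45 ⇒ 353.
Site K 364.4: bracket 315.7–371.4 → index 151–200; slope 49/55.7, offset 48.7.
AQI = 151 + 49/55.7·48.7 ≈ 193.84 ⇒ 194.
Site C: 609.9 lies in 496.6–660.5, so I_lo=301, I_hi=500, C_lo=496.6, C_hi=660.5.
(500−301)/(660.5−496.6) × (609.9−496.6) + 301 = 199/163.9 × 113.3 + 301 ≈ 438.56 → 439.
AQIs: Site H=353, Site K=194, Site C=439. Site C (439) − Site K (194) = 245.

245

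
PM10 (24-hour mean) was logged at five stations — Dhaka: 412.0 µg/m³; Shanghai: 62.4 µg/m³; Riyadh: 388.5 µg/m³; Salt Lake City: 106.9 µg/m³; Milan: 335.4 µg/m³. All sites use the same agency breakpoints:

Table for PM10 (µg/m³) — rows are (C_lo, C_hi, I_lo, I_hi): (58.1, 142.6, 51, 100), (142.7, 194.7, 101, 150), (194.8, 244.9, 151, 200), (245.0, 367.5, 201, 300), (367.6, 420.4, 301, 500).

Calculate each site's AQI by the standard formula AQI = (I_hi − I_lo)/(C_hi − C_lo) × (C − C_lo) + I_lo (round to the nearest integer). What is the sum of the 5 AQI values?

1254

Dhaka: row 367.6–420.4 (AQI 301–500). (500−301)·(412.0−367.6)/(420.4−367.6) + 301 = 199·44.4/52.8 + 301 ≈ 468.34 → 468.
Shanghai: 62.4 lies in 58.1–142.6, so I_lo=51, I_hi=100, C_lo=58.1, C_hi=142.6.
(100−51)/(142.6−58.1) × (62.4−58.1) + 51 = 49/84.5 × 4.3 + 51 ≈ 53.49 → 53.
Riyadh: 388.5 lies in 367.6–420.4, so I_lo=301, I_hi=500, C_lo=367.6, C_hi=420.4.
(500−301)/(420.4−367.6) × (388.5−367.6) + 301 = 199/52.8 × 20.9 + 301 ≈ 379.77 → 380.
Salt Lake City: 106.9 lies in 58.1–142.6, so I_lo=51, I_hi=100, C_lo=58.1, C_hi=142.6.
(100−51)/(142.6−58.1) × (106.9−58.1) + 51 = 49/84.5 × 48.8 + 51 ≈ 79.30 → 79.
Milan: row 245.0–367.5 (AQI 201–300). (300−201)·(335.4−245.0)/(367.5−245.0) + 201 = 99·90.4/122.5 + 201 ≈ 274.06 → 274.
AQIs: Dhaka=468, Shanghai=53, Riyadh=380, Salt Lake City=79, Milan=274. Sum = 468 + 53 + 380 + 79 + 274 = 1254.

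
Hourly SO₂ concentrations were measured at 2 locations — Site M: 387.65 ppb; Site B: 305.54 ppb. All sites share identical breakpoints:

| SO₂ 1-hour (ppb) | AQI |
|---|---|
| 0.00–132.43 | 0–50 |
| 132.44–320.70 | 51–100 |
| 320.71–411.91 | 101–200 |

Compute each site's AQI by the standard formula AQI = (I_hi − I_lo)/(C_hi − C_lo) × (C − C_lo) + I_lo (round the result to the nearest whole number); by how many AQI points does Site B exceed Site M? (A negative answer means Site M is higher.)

Site M 387.65: bracket 320.71–411.91 → index 101–200; slope 99/91.20, offset 66.94.
AQI = 101 + 99/91.20·66.94 ≈ 173.67 ⇒ 174.
Site B: row 132.44–320.70 (AQI 51–100). (100−51)·(305.54−132.44)/(320.70−132.44) + 51 = 49·173.10/188.26 + 51 ≈ 96.05 → 96.
AQIs: Site M=174, Site B=96. Site B (96) − Site M (174) = -78.

-78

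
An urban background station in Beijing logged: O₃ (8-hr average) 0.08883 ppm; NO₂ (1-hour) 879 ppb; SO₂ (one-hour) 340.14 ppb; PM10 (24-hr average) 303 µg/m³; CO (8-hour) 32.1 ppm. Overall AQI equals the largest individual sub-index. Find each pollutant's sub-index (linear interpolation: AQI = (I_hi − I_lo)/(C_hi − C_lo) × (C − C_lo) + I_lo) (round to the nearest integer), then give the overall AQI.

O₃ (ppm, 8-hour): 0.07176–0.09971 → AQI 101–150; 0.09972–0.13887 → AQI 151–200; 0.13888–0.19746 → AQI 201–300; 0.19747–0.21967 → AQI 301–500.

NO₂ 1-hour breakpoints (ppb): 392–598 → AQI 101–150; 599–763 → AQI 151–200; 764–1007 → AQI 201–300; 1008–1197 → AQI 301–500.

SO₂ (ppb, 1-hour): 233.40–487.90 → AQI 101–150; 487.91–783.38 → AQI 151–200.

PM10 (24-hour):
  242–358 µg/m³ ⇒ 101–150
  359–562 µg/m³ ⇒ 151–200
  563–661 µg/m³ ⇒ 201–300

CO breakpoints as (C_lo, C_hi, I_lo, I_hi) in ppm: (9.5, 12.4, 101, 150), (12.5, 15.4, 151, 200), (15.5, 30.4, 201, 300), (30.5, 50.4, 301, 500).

317

O₃: row 0.07176–0.09971 (AQI 101–150). (150−101)·(0.08883−0.07176)/(0.09971−0.07176) + 101 = 49·0.01707/0.02795 + 101 ≈ 130.93 → 131.
NO₂: 879 lies in 764–1007, so I_lo=201, I_hi=300, C_lo=764, C_hi=1007.
(300−201)/(1007−764) × (879−764) + 201 = 99/243 × 115 + 201 ≈ 247.85 → 248.
SO₂: row 233.40–487.90 (AQI 101–150). (150−101)·(340.14−233.40)/(487.90−233.40) + 101 = 49·106.74/254.50 + 101 ≈ 121.55 → 122.
PM10: 303 ∈ [242, 358] ↔ index [101, 150].
101 + (303−242)·(150−101)/(358−242) = 101 + 61·49/116 ≈ 126.77, so AQI = 127.
CO 32.1: bracket 30.5–50.4 → index 301–500; slope 199/19.9, offset 1.6.
AQI = 301 + 199/19.9·1.6 ≈ 317.00 ⇒ 317.
Sub-indices: O₃→131, NO₂→248, SO₂→122, PM10→127, CO→317. Overall AQI = max = 317; dominant pollutant is CO.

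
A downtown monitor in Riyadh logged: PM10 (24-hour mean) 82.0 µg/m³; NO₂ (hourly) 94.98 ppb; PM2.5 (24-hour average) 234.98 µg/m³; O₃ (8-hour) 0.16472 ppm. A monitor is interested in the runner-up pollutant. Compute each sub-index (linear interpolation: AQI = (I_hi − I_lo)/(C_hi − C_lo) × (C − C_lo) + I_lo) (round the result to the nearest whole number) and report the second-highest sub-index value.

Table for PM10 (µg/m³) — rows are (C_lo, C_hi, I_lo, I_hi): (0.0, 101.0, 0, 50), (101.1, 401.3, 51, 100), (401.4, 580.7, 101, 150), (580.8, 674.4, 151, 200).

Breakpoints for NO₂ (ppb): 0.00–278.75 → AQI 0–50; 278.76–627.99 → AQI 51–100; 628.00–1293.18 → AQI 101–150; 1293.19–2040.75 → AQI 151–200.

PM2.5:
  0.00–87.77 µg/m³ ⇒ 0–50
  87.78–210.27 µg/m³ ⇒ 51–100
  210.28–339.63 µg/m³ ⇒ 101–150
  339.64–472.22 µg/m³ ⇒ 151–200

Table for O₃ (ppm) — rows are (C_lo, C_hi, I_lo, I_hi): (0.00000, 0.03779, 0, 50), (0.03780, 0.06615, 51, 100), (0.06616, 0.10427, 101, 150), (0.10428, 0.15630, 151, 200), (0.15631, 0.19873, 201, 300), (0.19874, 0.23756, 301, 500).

PM10: 82.0 lies in 0.0–101.0, so I_lo=0, I_hi=50, C_lo=0.0, C_hi=101.0.
(50−0)/(101.0−0.0) × (82.0−0.0) + 0 = 50/101.0 × 82.0 + 0 ≈ 40.59 → 41.
NO₂: 94.98 lies in 0.00–278.75, so I_lo=0, I_hi=50, C_lo=0.00, C_hi=278.75.
(50−0)/(278.75−0.00) × (94.98−0.00) + 0 = 50/278.75 × 94.98 + 0 ≈ 17.04 → 17.
PM2.5: row 210.28–339.63 (AQI 101–150). (150−101)·(234.98−210.28)/(339.63−210.28) + 101 = 49·24.70/129.35 + 101 ≈ 110.36 → 110.
O₃: row 0.15631–0.19873 (AQI 201–300). (300−201)·(0.16472−0.15631)/(0.19873−0.15631) + 201 = 99·0.00841/0.04242 + 201 ≈ 220.63 → 221.
Sub-indices: PM10→41, NO₂→17, PM2.5→110, O₃→221. Ranked high→low: 221, 110, 41, 17. Second-highest sub-index = 110.

110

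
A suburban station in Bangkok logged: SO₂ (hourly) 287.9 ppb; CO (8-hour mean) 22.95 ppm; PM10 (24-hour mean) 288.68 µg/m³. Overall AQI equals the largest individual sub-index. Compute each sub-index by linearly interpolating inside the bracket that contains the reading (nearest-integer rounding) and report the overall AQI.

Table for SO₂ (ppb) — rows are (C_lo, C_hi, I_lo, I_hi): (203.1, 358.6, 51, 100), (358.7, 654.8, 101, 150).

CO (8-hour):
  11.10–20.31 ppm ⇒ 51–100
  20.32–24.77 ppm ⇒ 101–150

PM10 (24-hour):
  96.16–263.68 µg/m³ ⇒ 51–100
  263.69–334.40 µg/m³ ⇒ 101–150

130

SO₂: row 203.1–358.6 (AQI 51–100). (100−51)·(287.9−203.1)/(358.6−203.1) + 51 = 49·84.8/155.5 + 51 ≈ 77.72 → 78.
CO 22.95: bracket 20.32–24.77 → index 101–150; slope 49/4.45, offset 2.63.
AQI = 101 + 49/4.45·2.63 ≈ 129.96 ⇒ 130.
PM10: row 263.69–334.40 (AQI 101–150). (150−101)·(288.68−263.69)/(334.40−263.69) + 101 = 49·24.99/70.71 + 101 ≈ 118.32 → 118.
Sub-indices: SO₂→78, CO→130, PM10→118. Overall AQI = max = 130; dominant pollutant is CO.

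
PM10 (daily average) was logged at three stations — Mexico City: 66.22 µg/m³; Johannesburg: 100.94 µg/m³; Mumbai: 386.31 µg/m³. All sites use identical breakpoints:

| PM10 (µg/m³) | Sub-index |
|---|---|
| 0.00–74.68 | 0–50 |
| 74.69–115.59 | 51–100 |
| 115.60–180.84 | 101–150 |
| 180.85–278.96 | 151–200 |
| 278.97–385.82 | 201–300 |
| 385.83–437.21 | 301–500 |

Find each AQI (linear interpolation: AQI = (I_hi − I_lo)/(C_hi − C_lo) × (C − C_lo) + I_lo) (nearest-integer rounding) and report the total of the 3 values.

429

Mexico City 66.22: bracket 0.00–74.68 → index 0–50; slope 50/74.68, offset 66.22.
AQI = 0 + 50/74.68·66.22 ≈ 44.34 ⇒ 44.
Johannesburg: 100.94 ∈ [74.69, 115.59] ↔ index [51, 100].
51 + (100.94−74.69)·(100−51)/(115.59−74.69) = 51 + 26.25·49/40.90 ≈ 82.45, so AQI = 82.
Mumbai: 386.31 lies in 385.83–437.21, so I_lo=301, I_hi=500, C_lo=385.83, C_hi=437.21.
(500−301)/(437.21−385.83) × (386.31−385.83) + 301 = 199/51.38 × 0.48 + 301 ≈ 302.86 → 303.
AQIs: Mexico City=44, Johannesburg=82, Mumbai=303. Sum = 44 + 82 + 303 = 429.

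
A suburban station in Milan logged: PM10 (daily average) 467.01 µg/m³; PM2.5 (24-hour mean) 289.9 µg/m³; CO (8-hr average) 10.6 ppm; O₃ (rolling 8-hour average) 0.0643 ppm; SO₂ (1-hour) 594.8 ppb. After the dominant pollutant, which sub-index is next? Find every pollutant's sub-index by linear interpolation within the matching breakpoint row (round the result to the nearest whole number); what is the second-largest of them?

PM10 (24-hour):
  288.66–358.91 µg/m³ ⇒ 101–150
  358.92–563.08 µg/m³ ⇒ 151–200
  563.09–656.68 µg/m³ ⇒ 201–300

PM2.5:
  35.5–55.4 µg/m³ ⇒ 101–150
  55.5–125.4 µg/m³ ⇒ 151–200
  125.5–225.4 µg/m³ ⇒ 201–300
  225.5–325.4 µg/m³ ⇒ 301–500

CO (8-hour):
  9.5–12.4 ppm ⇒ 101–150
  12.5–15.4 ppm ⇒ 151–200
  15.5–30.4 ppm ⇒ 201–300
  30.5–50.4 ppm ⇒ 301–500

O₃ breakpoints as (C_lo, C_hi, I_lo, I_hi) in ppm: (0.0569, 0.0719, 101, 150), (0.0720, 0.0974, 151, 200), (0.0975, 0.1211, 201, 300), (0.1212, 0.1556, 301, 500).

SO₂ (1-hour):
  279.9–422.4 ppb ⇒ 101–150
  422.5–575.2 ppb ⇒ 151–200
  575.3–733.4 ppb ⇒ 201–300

PM10: row 358.92–563.08 (AQI 151–200). (200−151)·(467.01−358.92)/(563.08−358.92) + 151 = 49·108.09/204.16 + 151 ≈ 176.94 → 177.
PM2.5 289.9: bracket 225.5–325.4 → index 301–500; slope 199/99.9, offset 64.4.
AQI = 301 + 199/99.9·64.4 ≈ 429.28 ⇒ 429.
CO: row 9.5–12.4 (AQI 101–150). (150−101)·(10.6−9.5)/(12.4−9.5) + 101 = 49·1.1/2.9 + 101 ≈ 119.59 → 120.
O₃ 0.0643: bracket 0.0569–0.0719 → index 101–150; slope 49/0.0150, offset 0.0074.
AQI = 101 + 49/0.0150·0.0074 ≈ 125.17 ⇒ 125.
SO₂ 594.8: bracket 575.3–733.4 → index 201–300; slope 99/158.1, offset 19.5.
AQI = 201 + 99/158.1·19.5 ≈ 213.21 ⇒ 213.
Sub-indices: PM10→177, PM2.5→429, CO→120, O₃→125, SO₂→213. Ranked high→low: 429, 213, 177, 125, 120. Second-highest sub-index = 213.

213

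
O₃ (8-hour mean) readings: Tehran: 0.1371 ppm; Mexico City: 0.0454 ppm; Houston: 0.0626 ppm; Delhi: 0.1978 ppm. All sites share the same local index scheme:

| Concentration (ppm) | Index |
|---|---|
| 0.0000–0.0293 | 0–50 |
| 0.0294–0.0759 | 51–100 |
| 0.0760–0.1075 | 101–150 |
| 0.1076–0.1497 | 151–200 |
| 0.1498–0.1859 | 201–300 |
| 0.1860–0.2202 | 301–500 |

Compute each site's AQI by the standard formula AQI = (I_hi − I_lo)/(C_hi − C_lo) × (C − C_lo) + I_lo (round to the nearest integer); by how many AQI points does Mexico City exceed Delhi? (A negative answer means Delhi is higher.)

-302

Tehran: 0.1371 ∈ [0.1076, 0.1497] ↔ index [151, 200].
151 + (0.1371−0.1076)·(200−151)/(0.1497−0.1076) = 151 + 0.0295·49/0.0421 ≈ 185.33, so AQI = 185.
Mexico City: row 0.0294–0.0759 (AQI 51–100). (100−51)·(0.0454−0.0294)/(0.0759−0.0294) + 51 = 49·0.0160/0.0465 + 51 ≈ 67.86 → 68.
Houston 0.0626: bracket 0.0294–0.0759 → index 51–100; slope 49/0.0465, offset 0.0332.
AQI = 51 + 49/0.0465·0.0332 ≈ 85.98 ⇒ 86.
Delhi: 0.1978 lies in 0.1860–0.2202, so I_lo=301, I_hi=500, C_lo=0.1860, C_hi=0.2202.
(500−301)/(0.2202−0.1860) × (0.1978−0.1860) + 301 = 199/0.0342 × 0.0118 + 301 ≈ 369.66 → 370.
AQIs: Tehran=185, Mexico City=68, Houston=86, Delhi=370. Mexico City (68) − Delhi (370) = -302.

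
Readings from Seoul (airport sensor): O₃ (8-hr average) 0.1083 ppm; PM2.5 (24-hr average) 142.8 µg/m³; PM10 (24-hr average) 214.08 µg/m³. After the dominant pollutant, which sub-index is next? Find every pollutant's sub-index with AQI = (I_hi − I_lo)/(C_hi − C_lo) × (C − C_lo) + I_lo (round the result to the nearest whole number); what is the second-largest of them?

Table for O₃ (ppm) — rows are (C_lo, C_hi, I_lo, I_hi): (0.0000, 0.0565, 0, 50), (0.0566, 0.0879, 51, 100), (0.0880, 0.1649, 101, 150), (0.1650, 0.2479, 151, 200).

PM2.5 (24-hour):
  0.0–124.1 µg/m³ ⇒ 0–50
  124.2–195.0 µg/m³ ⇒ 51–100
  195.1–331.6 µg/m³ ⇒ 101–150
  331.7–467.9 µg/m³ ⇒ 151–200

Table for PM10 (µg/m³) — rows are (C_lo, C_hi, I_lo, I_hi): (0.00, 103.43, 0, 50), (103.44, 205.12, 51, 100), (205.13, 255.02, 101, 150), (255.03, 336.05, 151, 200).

O₃: row 0.0880–0.1649 (AQI 101–150). (150−101)·(0.1083−0.0880)/(0.1649−0.0880) + 101 = 49·0.0203/0.0769 + 101 ≈ 113.93 → 114.
PM2.5: 142.8 lies in 124.2–195.0, so I_lo=51, I_hi=100, C_lo=124.2, C_hi=195.0.
(100−51)/(195.0−124.2) × (142.8−124.2) + 51 = 49/70.8 × 18.6 + 51 ≈ 63.87 → 64.
PM10 214.08: bracket 205.13–255.02 → index 101–150; slope 49/49.89, offset 8.95.
AQI = 101 + 49/49.89·8.95 ≈ 109.79 ⇒ 110.
Sub-indices: O₃→114, PM2.5→64, PM10→110. Ranked high→low: 114, 110, 64. Second-highest sub-index = 110.

110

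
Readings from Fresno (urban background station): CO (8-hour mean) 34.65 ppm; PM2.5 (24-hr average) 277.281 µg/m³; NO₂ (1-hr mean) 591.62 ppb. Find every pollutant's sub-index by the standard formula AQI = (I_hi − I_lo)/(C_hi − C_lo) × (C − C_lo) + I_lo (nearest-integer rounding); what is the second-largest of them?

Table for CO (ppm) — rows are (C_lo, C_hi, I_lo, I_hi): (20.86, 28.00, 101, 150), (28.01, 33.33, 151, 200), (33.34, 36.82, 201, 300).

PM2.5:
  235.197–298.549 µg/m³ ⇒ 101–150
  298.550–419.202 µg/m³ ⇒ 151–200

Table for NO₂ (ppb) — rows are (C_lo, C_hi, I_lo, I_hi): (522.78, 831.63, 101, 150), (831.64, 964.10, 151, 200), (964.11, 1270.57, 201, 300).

CO: 34.65 ∈ [33.34, 36.82] ↔ index [201, 300].
201 + (34.65−33.34)·(300−201)/(36.82−33.34) = 201 + 1.31·99/3.48 ≈ 238.27, so AQI = 238.
PM2.5: 277.281 ∈ [235.197, 298.549] ↔ index [101, 150].
101 + (277.281−235.197)·(150−101)/(298.549−235.197) = 101 + 42.084·49/63.352 ≈ 133.55, so AQI = 134.
NO₂: row 522.78–831.63 (AQI 101–150). (150−101)·(591.62−522.78)/(831.63−522.78) + 101 = 49·68.84/308.85 + 101 ≈ 111.92 → 112.
Sub-indices: CO→238, PM2.5→134, NO₂→112. Ranked high→low: 238, 134, 112. Second-highest sub-index = 134.

134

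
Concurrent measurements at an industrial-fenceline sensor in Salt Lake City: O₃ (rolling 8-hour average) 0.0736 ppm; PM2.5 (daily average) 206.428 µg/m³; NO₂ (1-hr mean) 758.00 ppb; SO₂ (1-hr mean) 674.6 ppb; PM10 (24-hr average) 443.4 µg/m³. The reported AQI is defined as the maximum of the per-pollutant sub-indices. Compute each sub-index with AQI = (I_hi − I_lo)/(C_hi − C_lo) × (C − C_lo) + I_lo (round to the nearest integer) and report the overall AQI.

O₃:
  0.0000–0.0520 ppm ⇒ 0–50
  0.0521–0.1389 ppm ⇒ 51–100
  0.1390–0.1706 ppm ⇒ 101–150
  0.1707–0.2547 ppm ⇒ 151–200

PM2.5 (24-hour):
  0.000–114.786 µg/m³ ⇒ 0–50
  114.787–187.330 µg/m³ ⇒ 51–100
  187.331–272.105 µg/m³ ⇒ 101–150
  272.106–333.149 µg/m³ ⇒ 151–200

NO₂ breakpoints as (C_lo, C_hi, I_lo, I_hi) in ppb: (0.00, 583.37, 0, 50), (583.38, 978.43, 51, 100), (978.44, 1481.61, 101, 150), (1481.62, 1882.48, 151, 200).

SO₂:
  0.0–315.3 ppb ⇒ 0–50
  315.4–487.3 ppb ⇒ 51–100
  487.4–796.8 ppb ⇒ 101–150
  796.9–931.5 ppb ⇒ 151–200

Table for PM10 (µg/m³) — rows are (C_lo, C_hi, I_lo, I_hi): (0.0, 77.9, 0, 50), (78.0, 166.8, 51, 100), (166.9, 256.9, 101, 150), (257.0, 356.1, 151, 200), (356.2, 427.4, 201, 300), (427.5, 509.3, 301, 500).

O₃: 0.0736 lies in 0.0521–0.1389, so I_lo=51, I_hi=100, C_lo=0.0521, C_hi=0.1389.
(100−51)/(0.1389−0.0521) × (0.0736−0.0521) + 51 = 49/0.0868 × 0.0215 + 51 ≈ 63.14 → 63.
PM2.5: row 187.331–272.105 (AQI 101–150). (150−101)·(206.428−187.331)/(272.105−187.331) + 101 = 49·19.097/84.774 + 101 ≈ 112.04 → 112.
NO₂: 758.00 lies in 583.38–978.43, so I_lo=51, I_hi=100, C_lo=583.38, C_hi=978.43.
(100−51)/(978.43−583.38) × (758.00−583.38) + 51 = 49/395.05 × 174.62 + 51 ≈ 72.66 → 73.
SO₂: 674.6 lies in 487.4–796.8, so I_lo=101, I_hi=150, C_lo=487.4, C_hi=796.8.
(150−101)/(796.8−487.4) × (674.6−487.4) + 101 = 49/309.4 × 187.2 + 101 ≈ 130.65 → 131.
PM10: 443.4 ∈ [427.5, 509.3] ↔ index [301, 500].
301 + (443.4−427.5)·(500−301)/(509.3−427.5) = 301 + 15.9·199/81.8 ≈ 339.68, so AQI = 340.
Sub-indices: O₃→63, PM2.5→112, NO₂→73, SO₂→131, PM10→340. Overall AQI = max = 340; dominant pollutant is PM10.

340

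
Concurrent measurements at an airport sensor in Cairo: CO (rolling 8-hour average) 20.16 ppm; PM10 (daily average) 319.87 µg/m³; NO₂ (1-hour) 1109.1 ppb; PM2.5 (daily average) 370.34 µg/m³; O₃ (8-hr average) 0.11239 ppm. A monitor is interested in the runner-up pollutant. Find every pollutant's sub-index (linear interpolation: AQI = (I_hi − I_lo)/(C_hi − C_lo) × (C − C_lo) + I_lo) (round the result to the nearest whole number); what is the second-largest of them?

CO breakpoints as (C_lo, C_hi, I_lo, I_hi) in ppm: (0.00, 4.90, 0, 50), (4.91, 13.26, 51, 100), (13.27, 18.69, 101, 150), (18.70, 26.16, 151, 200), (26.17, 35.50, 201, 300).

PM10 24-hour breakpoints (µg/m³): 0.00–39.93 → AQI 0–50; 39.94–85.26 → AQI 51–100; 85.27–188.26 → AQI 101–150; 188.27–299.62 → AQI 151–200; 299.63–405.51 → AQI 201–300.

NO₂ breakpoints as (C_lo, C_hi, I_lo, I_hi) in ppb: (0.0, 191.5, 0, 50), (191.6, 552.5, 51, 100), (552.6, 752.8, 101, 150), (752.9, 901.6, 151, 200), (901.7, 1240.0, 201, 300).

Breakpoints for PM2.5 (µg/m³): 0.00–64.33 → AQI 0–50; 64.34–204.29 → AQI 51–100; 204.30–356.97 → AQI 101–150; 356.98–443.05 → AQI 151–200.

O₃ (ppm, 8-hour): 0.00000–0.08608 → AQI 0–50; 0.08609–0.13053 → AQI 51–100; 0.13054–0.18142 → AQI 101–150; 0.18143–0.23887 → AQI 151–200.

220

CO: 20.16 lies in 18.70–26.16, so I_lo=151, I_hi=200, C_lo=18.70, C_hi=26.16.
(200−151)/(26.16−18.70) × (20.16−18.70) + 151 = 49/7.46 × 1.46 + 151 ≈ 160.59 → 161.
PM10: row 299.63–405.51 (AQI 201–300). (300−201)·(319.87−299.63)/(405.51−299.63) + 201 = 99·20.24/105.88 + 201 ≈ 219.92 → 220.
NO₂: 1109.1 lies in 901.7–1240.0, so I_lo=201, I_hi=300, C_lo=901.7, C_hi=1240.0.
(300−201)/(1240.0−901.7) × (1109.1−901.7) + 201 = 99/338.3 × 207.4 + 201 ≈ 261.69 → 262.
PM2.5 370.34: bracket 356.98–443.05 → index 151–200; slope 49/86.07, offset 13.36.
AQI = 151 + 49/86.07·13.36 ≈ 158.61 ⇒ 159.
O₃ 0.11239: bracket 0.08609–0.13053 → index 51–100; slope 49/0.04444, offset 0.02630.
AQI = 51 + 49/0.04444·0.02630 ≈ 80.00 ⇒ 80.
Sub-indices: CO→161, PM10→220, NO₂→262, PM2.5→159, O₃→80. Ranked high→low: 262, 220, 161, 159, 80. Second-highest sub-index = 220.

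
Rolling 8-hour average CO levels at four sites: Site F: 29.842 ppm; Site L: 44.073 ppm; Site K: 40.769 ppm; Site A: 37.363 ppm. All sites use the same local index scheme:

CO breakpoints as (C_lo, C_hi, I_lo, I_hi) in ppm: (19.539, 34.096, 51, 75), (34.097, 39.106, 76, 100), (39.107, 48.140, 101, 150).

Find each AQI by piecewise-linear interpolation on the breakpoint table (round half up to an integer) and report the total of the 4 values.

Site F: 29.842 lies in 19.539–34.096, so I_lo=51, I_hi=75, C_lo=19.539, C_hi=34.096.
(75−51)/(34.096−19.539) × (29.842−19.539) + 51 = 24/14.557 × 10.303 + 51 ≈ 67.99 → 68.
Site L: 44.073 lies in 39.107–48.140, so I_lo=101, I_hi=150, C_lo=39.107, C_hi=48.140.
(150−101)/(48.140−39.107) × (44.073−39.107) + 101 = 49/9.033 × 4.966 + 101 ≈ 127.94 → 128.
Site K 40.769: bracket 39.107–48.140 → index 101–150; slope 49/9.033, offset 1.662.
AQI = 101 + 49/9.033·1.662 ≈ 110.02 ⇒ 110.
Site A 37.363: bracket 34.097–39.106 → index 76–100; slope 24/5.009, offset 3.266.
AQI = 76 + 24/5.009·3.266 ≈ 91.65 ⇒ 92.
AQIs: Site F=68, Site L=128, Site K=110, Site A=92. Sum = 68 + 128 + 110 + 92 = 398.

398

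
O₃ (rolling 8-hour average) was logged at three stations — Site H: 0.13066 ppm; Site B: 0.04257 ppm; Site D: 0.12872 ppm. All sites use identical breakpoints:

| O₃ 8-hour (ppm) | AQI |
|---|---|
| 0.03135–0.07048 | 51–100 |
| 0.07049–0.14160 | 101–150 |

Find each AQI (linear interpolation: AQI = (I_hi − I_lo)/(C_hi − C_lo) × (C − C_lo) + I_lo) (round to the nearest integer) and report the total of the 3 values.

348

Site H: row 0.07049–0.14160 (AQI 101–150). (150−101)·(0.13066−0.07049)/(0.14160−0.07049) + 101 = 49·0.06017/0.07111 + 101 ≈ 142.46 → 142.
Site B 0.04257: bracket 0.03135–0.07048 → index 51–100; slope 49/0.03913, offset 0.01122.
AQI = 51 + 49/0.03913·0.01122 ≈ 65.05 ⇒ 65.
Site D: 0.12872 lies in 0.07049–0.14160, so I_lo=101, I_hi=150, C_lo=0.07049, C_hi=0.14160.
(150−101)/(0.14160−0.07049) × (0.12872−0.07049) + 101 = 49/0.07111 × 0.05823 + 101 ≈ 141.12 → 141.
AQIs: Site H=142, Site B=65, Site D=141. Sum = 142 + 65 + 141 = 348.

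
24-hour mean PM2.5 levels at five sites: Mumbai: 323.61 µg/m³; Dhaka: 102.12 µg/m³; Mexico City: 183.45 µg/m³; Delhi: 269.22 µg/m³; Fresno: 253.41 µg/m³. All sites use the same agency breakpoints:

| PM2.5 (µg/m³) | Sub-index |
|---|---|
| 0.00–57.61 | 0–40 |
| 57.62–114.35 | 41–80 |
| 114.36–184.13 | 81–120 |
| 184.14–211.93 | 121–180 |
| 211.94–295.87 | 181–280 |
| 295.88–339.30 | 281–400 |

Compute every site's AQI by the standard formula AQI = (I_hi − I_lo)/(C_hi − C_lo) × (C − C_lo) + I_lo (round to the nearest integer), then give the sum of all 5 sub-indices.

Mumbai: 323.61 lies in 295.88–339.30, so I_lo=281, I_hi=400, C_lo=295.88, C_hi=339.30.
(400−281)/(339.30−295.88) × (323.61−295.88) + 281 = 119/43.42 × 27.73 + 281 ≈ 357.00 → 357.
Dhaka: 102.12 lies in 57.62–114.35, so I_lo=41, I_hi=80, C_lo=57.62, C_hi=114.35.
(80−41)/(114.35−57.62) × (102.12−57.62) + 41 = 39/56.73 × 44.50 + 41 ≈ 71.59 → 72.
Mexico City 183.45: bracket 114.36–184.13 → index 81–120; slope 39/69.77, offset 69.09.
AQI = 81 + 39/69.77·69.09 ≈ 119.62 ⇒ 120.
Delhi: 269.22 ∈ [211.94, 295.87] ↔ index [181, 280].
181 + (269.22−211.94)·(280−181)/(295.87−211.94) = 181 + 57.28·99/83.93 ≈ 248.56, so AQI = 249.
Fresno: 253.41 lies in 211.94–295.87, so I_lo=181, I_hi=280, C_lo=211.94, C_hi=295.87.
(280−181)/(295.87−211.94) × (253.41−211.94) + 181 = 99/83.93 × 41.47 + 181 ≈ 229.92 → 230.
AQIs: Mumbai=357, Dhaka=72, Mexico City=120, Delhi=249, Fresno=230. Sum = 357 + 72 + 120 + 249 + 230 = 1028.

1028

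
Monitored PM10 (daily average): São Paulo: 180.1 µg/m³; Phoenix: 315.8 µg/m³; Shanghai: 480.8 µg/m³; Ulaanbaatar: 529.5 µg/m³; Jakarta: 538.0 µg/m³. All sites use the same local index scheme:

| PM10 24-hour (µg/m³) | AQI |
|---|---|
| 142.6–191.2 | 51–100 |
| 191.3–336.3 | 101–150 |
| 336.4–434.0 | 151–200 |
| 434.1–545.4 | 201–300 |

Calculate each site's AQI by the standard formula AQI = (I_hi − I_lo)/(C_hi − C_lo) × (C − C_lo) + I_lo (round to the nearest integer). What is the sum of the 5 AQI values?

São Paulo: 180.1 lies in 142.6–191.2, so I_lo=51, I_hi=100, C_lo=142.6, C_hi=191.2.
(100−51)/(191.2−142.6) × (180.1−142.6) + 51 = 49/48.6 × 37.5 + 51 ≈ 88.81 → 89.
Phoenix: row 191.3–336.3 (AQI 101–150). (150−101)·(315.8−191.3)/(336.3−191.3) + 101 = 49·124.5/145.0 + 101 ≈ 143.07 → 143.
Shanghai: 480.8 lies in 434.1–545.4, so I_lo=201, I_hi=300, C_lo=434.1, C_hi=545.4.
(300−201)/(545.4−434.1) × (480.8−434.1) + 201 = 99/111.3 × 46.7 + 201 ≈ 242.54 → 243.
Ulaanbaatar: row 434.1–545.4 (AQI 201–300). (300−201)·(529.5−434.1)/(545.4−434.1) + 201 = 99·95.4/111.3 + 201 ≈ 285.86 → 286.
Jakarta: 538.0 lies in 434.1–545.4, so I_lo=201, I_hi=300, C_lo=434.1, C_hi=545.4.
(300−201)/(545.4−434.1) × (538.0−434.1) + 201 = 99/111.3 × 103.9 + 201 ≈ 293.42 → 293.
AQIs: São Paulo=89, Phoenix=143, Shanghai=243, Ulaanbaatar=286, Jakarta=293. Sum = 89 + 143 + 243 + 286 + 293 = 1054.

1054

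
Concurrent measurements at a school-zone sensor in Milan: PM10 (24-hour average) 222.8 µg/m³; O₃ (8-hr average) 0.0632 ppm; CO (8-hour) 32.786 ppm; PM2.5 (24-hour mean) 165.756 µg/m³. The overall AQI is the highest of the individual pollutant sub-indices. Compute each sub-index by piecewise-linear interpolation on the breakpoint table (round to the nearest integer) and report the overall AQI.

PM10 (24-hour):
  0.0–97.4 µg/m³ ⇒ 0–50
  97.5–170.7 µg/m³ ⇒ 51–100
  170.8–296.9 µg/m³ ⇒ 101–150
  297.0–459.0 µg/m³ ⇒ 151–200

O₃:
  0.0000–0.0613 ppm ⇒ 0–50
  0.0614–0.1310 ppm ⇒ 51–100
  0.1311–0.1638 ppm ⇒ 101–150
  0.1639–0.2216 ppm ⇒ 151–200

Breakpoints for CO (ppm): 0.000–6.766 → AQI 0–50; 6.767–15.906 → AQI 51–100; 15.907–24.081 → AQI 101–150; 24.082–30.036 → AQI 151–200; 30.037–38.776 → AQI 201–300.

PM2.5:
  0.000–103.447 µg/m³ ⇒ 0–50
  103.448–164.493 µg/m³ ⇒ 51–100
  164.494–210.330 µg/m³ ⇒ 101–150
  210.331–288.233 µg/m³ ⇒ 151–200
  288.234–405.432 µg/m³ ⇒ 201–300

232

PM10 222.8: bracket 170.8–296.9 → index 101–150; slope 49/126.1, offset 52.0.
AQI = 101 + 49/126.1·52.0 ≈ 121.21 ⇒ 121.
O₃ 0.0632: bracket 0.0614–0.1310 → index 51–100; slope 49/0.0696, offset 0.0018.
AQI = 51 + 49/0.0696·0.0018 ≈ 52.27 ⇒ 52.
CO: 32.786 ∈ [30.037, 38.776] ↔ index [201, 300].
201 + (32.786−30.037)·(300−201)/(38.776−30.037) = 201 + 2.749·99/8.739 ≈ 232.14, so AQI = 232.
PM2.5: row 164.494–210.330 (AQI 101–150). (150−101)·(165.756−164.494)/(210.330−164.494) + 101 = 49·1.262/45.836 + 101 ≈ 102.35 → 102.
Sub-indices: PM10→121, O₃→52, CO→232, PM2.5→102. Overall AQI = max = 232; dominant pollutant is CO.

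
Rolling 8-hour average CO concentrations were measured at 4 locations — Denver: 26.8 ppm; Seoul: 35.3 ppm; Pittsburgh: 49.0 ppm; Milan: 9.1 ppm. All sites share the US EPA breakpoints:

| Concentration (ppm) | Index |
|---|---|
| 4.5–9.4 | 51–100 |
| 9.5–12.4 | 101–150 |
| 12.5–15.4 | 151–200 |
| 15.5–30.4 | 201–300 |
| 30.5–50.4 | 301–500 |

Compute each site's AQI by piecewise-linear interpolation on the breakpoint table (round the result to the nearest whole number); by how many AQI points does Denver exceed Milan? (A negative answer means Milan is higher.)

179

Denver 26.8: bracket 15.5–30.4 → index 201–300; slope 99/14.9, offset 11.3.
AQI = 201 + 99/14.9·11.3 ≈ 276.08 ⇒ 276.
Seoul: 35.3 ∈ [30.5, 50.4] ↔ index [301, 500].
301 + (35.3−30.5)·(500−301)/(50.4−30.5) = 301 + 4.8·199/19.9 ≈ 349.00, so AQI = 349.
Pittsburgh: row 30.5–50.4 (AQI 301–500). (500−301)·(49.0−30.5)/(50.4−30.5) + 301 = 199·18.5/19.9 + 301 ≈ 486.00 → 486.
Milan: row 4.5–9.4 (AQI 51–100). (100−51)·(9.1−4.5)/(9.4−4.5) + 51 = 49·4.6/4.9 + 51 ≈ 97.00 → 97.
AQIs: Denver=276, Seoul=349, Pittsburgh=486, Milan=97. Denver (276) − Milan (97) = 179.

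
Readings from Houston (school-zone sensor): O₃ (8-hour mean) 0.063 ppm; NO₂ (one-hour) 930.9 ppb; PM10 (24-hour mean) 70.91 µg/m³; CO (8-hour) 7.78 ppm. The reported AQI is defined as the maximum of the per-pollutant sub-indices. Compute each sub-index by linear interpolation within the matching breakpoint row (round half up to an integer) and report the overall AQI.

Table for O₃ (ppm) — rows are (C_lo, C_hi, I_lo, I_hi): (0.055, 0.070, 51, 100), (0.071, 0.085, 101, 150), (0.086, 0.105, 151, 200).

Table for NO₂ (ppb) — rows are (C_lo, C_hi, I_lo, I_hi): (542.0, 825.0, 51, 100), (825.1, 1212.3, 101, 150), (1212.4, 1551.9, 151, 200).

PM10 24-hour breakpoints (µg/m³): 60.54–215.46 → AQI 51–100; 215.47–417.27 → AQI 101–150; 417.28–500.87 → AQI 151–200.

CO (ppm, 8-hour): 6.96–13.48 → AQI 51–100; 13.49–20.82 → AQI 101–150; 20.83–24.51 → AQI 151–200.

114

O₃ 0.063: bracket 0.055–0.070 → index 51–100; slope 49/0.015, offset 0.008.
AQI = 51 + 49/0.015·0.008 ≈ 77.13 ⇒ 77.
NO₂: 930.9 lies in 825.1–1212.3, so I_lo=101, I_hi=150, C_lo=825.1, C_hi=1212.3.
(150−101)/(1212.3−825.1) × (930.9−825.1) + 101 = 49/387.2 × 105.8 + 101 ≈ 114.39 → 114.
PM10: row 60.54–215.46 (AQI 51–100). (100−51)·(70.91−60.54)/(215.46−60.54) + 51 = 49·10.37/154.92 + 51 ≈ 54.28 → 54.
CO: 7.78 lies in 6.96–13.48, so I_lo=51, I_hi=100, C_lo=6.96, C_hi=13.48.
(100−51)/(13.48−6.96) × (7.78−6.96) + 51 = 49/6.52 × 0.82 + 51 ≈ 57.16 → 57.
Sub-indices: O₃→77, NO₂→114, PM10→54, CO→57. Overall AQI = max = 114; dominant pollutant is NO₂.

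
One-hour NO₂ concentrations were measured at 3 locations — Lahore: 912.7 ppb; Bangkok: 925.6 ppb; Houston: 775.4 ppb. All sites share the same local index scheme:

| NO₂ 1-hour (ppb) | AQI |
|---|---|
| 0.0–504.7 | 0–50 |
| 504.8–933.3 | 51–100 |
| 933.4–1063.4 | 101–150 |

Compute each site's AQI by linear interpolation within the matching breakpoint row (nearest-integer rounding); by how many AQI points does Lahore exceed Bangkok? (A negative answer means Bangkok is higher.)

Lahore: row 504.8–933.3 (AQI 51–100). (100−51)·(912.7−504.8)/(933.3−504.8) + 51 = 49·407.9/428.5 + 51 ≈ 97.64 → 98.
Bangkok 925.6: bracket 504.8–933.3 → index 51–100; slope 49/428.5, offset 420.8.
AQI = 51 + 49/428.5·420.8 ≈ 99.12 ⇒ 99.
Houston 775.4: bracket 504.8–933.3 → index 51–100; slope 49/428.5, offset 270.6.
AQI = 51 + 49/428.5·270.6 ≈ 81.94 ⇒ 82.
AQIs: Lahore=98, Bangkok=99, Houston=82. Lahore (98) − Bangkok (99) = -1.

-1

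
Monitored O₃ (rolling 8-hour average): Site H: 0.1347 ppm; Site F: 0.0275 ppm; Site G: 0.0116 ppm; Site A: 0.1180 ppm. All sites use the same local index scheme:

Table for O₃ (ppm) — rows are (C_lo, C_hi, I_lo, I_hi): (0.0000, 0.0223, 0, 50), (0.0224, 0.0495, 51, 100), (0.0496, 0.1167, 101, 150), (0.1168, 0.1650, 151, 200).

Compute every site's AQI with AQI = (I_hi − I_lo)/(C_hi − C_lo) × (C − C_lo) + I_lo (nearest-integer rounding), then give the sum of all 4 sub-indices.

407

Site H: 0.1347 ∈ [0.1168, 0.1650] ↔ index [151, 200].
151 + (0.1347−0.1168)·(200−151)/(0.1650−0.1168) = 151 + 0.0179·49/0.0482 ≈ 169.20, so AQI = 169.
Site F 0.0275: bracket 0.0224–0.0495 → index 51–100; slope 49/0.0271, offset 0.0051.
AQI = 51 + 49/0.0271·0.0051 ≈ 60.22 ⇒ 60.
Site G: row 0.0000–0.0223 (AQI 0–50). (50−0)·(0.0116−0.0000)/(0.0223−0.0000) + 0 = 50·0.0116/0.0223 + 0 ≈ 26.01 → 26.
Site A: row 0.1168–0.1650 (AQI 151–200). (200−151)·(0.1180−0.1168)/(0.1650−0.1168) + 151 = 49·0.0012/0.0482 + 151 ≈ 152.22 → 152.
AQIs: Site H=169, Site F=60, Site G=26, Site A=152. Sum = 169 + 60 + 26 + 152 = 407.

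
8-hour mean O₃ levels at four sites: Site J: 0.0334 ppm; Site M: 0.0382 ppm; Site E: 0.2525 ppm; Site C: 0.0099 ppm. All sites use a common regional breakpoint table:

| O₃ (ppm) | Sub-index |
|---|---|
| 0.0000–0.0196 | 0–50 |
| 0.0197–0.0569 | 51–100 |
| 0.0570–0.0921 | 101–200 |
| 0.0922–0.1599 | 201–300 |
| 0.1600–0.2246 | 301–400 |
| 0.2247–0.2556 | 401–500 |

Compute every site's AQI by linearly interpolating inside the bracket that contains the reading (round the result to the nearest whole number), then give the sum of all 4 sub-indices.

Site J: 0.0334 ∈ [0.0197, 0.0569] ↔ index [51, 100].
51 + (0.0334−0.0197)·(100−51)/(0.0569−0.0197) = 51 + 0.0137·49/0.0372 ≈ 69.05, so AQI = 69.
Site M: 0.0382 ∈ [0.0197, 0.0569] ↔ index [51, 100].
51 + (0.0382−0.0197)·(100−51)/(0.0569−0.0197) = 51 + 0.0185·49/0.0372 ≈ 75.37, so AQI = 75.
Site E: 0.2525 ∈ [0.2247, 0.2556] ↔ index [401, 500].
401 + (0.2525−0.2247)·(500−401)/(0.2556−0.2247) = 401 + 0.0278·99/0.0309 ≈ 490.07, so AQI = 490.
Site C: 0.0099 ∈ [0.0000, 0.0196] ↔ index [0, 50].
0 + (0.0099−0.0000)·(50−0)/(0.0196−0.0000) = 0 + 0.0099·50/0.0196 ≈ 25.26, so AQI = 25.
AQIs: Site J=69, Site M=75, Site E=490, Site C=25. Sum = 69 + 75 + 490 + 25 = 659.

659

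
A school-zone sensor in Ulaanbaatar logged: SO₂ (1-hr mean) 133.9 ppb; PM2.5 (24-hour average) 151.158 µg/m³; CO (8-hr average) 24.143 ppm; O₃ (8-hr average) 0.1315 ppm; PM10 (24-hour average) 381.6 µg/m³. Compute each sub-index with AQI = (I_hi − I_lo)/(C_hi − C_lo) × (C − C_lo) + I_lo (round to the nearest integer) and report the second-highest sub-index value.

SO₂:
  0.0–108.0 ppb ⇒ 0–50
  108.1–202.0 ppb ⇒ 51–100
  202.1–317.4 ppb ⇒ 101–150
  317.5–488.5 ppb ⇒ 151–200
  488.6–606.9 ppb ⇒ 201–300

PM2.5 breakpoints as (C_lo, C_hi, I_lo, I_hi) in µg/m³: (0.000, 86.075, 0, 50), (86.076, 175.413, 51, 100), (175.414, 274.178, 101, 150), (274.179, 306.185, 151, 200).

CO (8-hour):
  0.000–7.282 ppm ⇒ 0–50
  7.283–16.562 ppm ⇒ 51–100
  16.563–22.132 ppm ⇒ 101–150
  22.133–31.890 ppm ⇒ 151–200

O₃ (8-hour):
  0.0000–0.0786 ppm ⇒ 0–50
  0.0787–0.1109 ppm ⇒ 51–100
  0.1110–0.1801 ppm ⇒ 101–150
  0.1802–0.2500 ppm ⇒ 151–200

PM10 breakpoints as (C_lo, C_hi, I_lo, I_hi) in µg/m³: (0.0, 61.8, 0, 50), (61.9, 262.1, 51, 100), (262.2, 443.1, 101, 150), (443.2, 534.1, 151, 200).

133

SO₂ 133.9: bracket 108.1–202.0 → index 51–100; slope 49/93.9, offset 25.8.
AQI = 51 + 49/93.9·25.8 ≈ 64.46 ⇒ 64.
PM2.5 151.158: bracket 86.076–175.413 → index 51–100; slope 49/89.337, offset 65.082.
AQI = 51 + 49/89.337·65.082 ≈ 86.70 ⇒ 87.
CO: 24.143 lies in 22.133–31.890, so I_lo=151, I_hi=200, C_lo=22.133, C_hi=31.890.
(200−151)/(31.890−22.133) × (24.143−22.133) + 151 = 49/9.757 × 2.010 + 151 ≈ 161.09 → 161.
O₃: row 0.1110–0.1801 (AQI 101–150). (150−101)·(0.1315−0.1110)/(0.1801−0.1110) + 101 = 49·0.0205/0.0691 + 101 ≈ 115.54 → 116.
PM10: row 262.2–443.1 (AQI 101–150). (150−101)·(381.6−262.2)/(443.1−262.2) + 101 = 49·119.4/180.9 + 101 ≈ 133.34 → 133.
Sub-indices: SO₂→64, PM2.5→87, CO→161, O₃→116, PM10→133. Ranked high→low: 161, 133, 116, 87, 64. Second-highest sub-index = 133.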